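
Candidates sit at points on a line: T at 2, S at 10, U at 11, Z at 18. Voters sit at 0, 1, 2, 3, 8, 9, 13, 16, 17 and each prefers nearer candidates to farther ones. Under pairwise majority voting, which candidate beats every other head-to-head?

With single-peaked preferences on a line, the Condorcet winner is the candidate closest to the median voter.
The median voter (position 8) is closest to S at 10.
Check: S vs T — voters closer to S: 5 of 9.

S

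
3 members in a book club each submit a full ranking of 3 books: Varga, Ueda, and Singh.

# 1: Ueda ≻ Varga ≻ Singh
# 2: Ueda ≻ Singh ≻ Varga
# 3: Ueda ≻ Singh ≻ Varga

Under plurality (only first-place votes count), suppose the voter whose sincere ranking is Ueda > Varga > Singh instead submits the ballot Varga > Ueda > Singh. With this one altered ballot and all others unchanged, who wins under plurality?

First-place totals with the altered ballot: Varga 1, Ueda 2, Singh 0.
The winner is unchanged: still Ueda.

Ueda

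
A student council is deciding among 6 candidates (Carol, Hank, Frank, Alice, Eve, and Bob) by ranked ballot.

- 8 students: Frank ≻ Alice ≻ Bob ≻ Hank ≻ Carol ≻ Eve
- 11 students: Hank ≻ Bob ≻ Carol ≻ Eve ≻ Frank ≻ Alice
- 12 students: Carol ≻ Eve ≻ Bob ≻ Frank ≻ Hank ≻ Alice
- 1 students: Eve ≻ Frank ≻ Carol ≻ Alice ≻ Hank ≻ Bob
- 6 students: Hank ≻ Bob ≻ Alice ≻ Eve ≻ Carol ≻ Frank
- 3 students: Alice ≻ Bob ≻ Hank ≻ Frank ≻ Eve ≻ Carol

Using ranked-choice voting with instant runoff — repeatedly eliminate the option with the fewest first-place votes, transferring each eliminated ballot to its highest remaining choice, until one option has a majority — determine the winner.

Round 1: Hank 17, Carol 12, Frank 8, Alice 3, Eve 1, Bob 0. Bob has the fewest and is eliminated.
Round 2: Hank 17, Carol 12, Frank 8, Alice 3, Eve 1. Eve has the fewest and is eliminated.
Round 3: Hank 17, Carol 12, Frank 9, Alice 3. Alice has the fewest and is eliminated.
Round 4: Hank 20, Carol 12, Frank 9. Frank has the fewest and is eliminated.
Round 5: Hank 28, Carol 13. Hank has a majority.

Hank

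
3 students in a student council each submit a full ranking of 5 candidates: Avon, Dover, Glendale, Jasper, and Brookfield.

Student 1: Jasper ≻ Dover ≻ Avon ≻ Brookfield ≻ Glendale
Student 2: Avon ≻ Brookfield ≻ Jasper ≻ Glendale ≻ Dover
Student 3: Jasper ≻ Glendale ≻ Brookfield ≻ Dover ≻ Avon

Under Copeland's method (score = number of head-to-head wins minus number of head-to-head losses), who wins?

Jasper

Pairwise results:
  Avon vs Dover: Dover wins 2–1.
  Avon vs Glendale: Avon wins 2–1.
  Avon vs Jasper: Jasper wins 2–1.
  Avon vs Brookfield: Avon wins 2–1.
  Dover vs Glendale: Glendale wins 2–1.
  Dover vs Jasper: Jasper wins 3–0.
  Dover vs Brookfield: Brookfield wins 2–1.
  Glendale vs Jasper: Jasper wins 3–0.
  Glendale vs Brookfield: Brookfield wins 2–1.
  Jasper vs Brookfield: Jasper wins 2–1.
Copeland scores (wins − losses):
  Avon: 2 − 2 = 0
  Dover: 1 − 3 = -2
  Glendale: 1 − 3 = -2
  Jasper: 4 − 0 = 4
  Brookfield: 2 − 2 = 0
Jasper has the best Copeland score.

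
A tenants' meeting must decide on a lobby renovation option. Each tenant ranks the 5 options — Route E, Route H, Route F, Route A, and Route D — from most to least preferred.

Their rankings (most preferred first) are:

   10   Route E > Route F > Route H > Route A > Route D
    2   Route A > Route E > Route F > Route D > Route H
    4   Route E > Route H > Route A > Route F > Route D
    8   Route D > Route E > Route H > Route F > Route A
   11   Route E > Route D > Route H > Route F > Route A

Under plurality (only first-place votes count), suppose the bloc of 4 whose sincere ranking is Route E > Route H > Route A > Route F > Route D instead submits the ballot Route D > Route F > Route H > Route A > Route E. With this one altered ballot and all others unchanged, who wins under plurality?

Route E

First-place totals with the altered ballot: Route E 21, Route H 0, Route F 0, Route A 2, Route D 12.
The winner is unchanged: still Route E.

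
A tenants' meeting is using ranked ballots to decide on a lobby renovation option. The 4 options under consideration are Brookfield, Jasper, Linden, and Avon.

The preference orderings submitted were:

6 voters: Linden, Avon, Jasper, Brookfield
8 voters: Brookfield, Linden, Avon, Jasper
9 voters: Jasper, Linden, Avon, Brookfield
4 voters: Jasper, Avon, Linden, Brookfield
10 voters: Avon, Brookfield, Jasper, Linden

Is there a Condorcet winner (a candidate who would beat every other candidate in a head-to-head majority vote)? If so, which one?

No Condorcet winner

Head-to-head results (37 voters total):
Brookfield vs Jasper: Jasper wins 19–18.
Brookfield vs Linden: Linden wins 19–18.
Brookfield vs Avon: Avon wins 29–8.
Jasper vs Linden: Jasper wins 23–14.
Jasper vs Avon: Avon wins 24–13.
Linden vs Avon: Linden wins 23–14.
No candidate beats all others: Jasper beats Linden beats Avon beats Jasper, a majority cycle.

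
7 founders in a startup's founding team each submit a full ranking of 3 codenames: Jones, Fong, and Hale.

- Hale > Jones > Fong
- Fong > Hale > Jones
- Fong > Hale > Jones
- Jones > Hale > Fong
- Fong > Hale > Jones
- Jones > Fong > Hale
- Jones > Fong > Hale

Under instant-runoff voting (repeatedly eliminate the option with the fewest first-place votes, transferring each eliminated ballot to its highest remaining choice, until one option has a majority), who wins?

Jones

Round 1: Jones 3, Fong 3, Hale 1. Hale has the fewest and is eliminated.
Round 2: Jones 4, Fong 3. Jones has a majority.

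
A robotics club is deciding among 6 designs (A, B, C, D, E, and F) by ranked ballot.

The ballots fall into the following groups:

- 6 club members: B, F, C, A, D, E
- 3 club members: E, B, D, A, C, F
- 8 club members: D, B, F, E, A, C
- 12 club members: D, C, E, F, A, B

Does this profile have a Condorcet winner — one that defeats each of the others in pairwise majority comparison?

Head-to-head results (29 voters total):
A vs B: B wins 17–12.
A vs C: C wins 18–11.
A vs D: D wins 23–6.
A vs E: E wins 23–6.
A vs F: F wins 26–3.
B vs C: B wins 17–12.
B vs D: D wins 20–9.
B vs E: E wins 15–14.
B vs F: B wins 17–12.
C vs D: D wins 23–6.
C vs E: C wins 18–11.
C vs F: C wins 15–14.
D vs E: D wins 26–3.
D vs F: D wins 23–6.
E vs F: E wins 15–14.
D beats each rival — A (23–6), B (20–9), C (23–6), E (26–3), F (23–6) — so D is the Condorcet winner.

Yes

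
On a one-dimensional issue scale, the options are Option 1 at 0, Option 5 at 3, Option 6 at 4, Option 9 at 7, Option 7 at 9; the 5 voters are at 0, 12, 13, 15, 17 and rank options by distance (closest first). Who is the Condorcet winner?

With single-peaked preferences on a line, the Condorcet winner is the candidate closest to the median voter.
The median voter (position 13) is closest to Option 7 at 9.
Check: Option 7 vs Option 9 — voters closer to Option 7: 4 of 5.

Option 7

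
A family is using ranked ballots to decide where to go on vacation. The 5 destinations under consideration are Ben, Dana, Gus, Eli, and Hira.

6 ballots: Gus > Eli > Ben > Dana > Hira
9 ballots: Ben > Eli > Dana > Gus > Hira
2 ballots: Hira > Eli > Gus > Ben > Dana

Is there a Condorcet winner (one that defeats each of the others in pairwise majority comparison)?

Head-to-head results (17 voters total):
Ben vs Dana: Ben wins 17–0.
Ben vs Gus: Ben wins 9–8.
Ben vs Eli: Ben wins 9–8.
Ben vs Hira: Ben wins 15–2.
Dana vs Gus: Dana wins 9–8.
Dana vs Eli: Eli wins 17–0.
Dana vs Hira: Dana wins 15–2.
Gus vs Eli: Eli wins 11–6.
Gus vs Hira: Gus wins 15–2.
Eli vs Hira: Eli wins 15–2.
Ben beats each rival — Dana (17–0), Gus (9–8), Eli (9–8), Hira (15–2) — so Ben is the Condorcet winner.

Yes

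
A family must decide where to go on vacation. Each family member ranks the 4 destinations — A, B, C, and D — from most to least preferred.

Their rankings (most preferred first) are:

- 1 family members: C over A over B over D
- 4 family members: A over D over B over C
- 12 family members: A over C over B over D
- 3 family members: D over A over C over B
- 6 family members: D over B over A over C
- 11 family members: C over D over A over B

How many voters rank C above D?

Ballots ranking C above D: 1+12+11 = 24.
Ballots ranking D above C: 4+3+6 = 13.
So 24 of 37 voters prefer C to D.

24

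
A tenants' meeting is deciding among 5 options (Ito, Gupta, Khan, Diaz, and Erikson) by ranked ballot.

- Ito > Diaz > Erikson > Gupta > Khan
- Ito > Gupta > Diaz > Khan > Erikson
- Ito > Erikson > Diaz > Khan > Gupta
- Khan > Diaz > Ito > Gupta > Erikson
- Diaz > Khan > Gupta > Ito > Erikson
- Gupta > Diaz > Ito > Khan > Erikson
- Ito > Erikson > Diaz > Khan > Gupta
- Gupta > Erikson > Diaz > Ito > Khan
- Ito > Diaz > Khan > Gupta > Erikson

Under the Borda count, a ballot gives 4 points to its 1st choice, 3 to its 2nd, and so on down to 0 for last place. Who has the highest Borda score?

Borda scores:
  Ito: 4 + 4 + 4 + 2 + 1 + 2 + 4 + 1 + 4 = 26
  Gupta: 1 + 3 + 0 + 1 + 2 + 4 + 0 + 4 + 1 = 16
  Khan: 0 + 1 + 1 + 4 + 3 + 1 + 1 + 0 + 2 = 13
  Diaz: 3 + 2 + 2 + 3 + 4 + 3 + 2 + 2 + 3 = 24
  Erikson: 2 + 0 + 3 + 0 + 0 + 0 + 3 + 3 + 0 = 11
Ito has the highest total.

Ito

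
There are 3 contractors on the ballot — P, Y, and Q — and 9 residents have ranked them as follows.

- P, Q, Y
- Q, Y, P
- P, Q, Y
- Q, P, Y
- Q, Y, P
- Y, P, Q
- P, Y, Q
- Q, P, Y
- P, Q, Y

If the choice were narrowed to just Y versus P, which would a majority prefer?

Ballots ranking Y above P: 3.
Ballots ranking P above Y: 6.
P wins the head-to-head, 6–3.

P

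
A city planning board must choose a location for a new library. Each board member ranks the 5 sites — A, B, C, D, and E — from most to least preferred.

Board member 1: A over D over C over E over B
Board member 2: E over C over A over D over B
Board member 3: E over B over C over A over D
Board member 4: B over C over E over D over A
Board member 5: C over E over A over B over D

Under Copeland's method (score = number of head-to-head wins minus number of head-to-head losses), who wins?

Pairwise results:
  A vs B: A wins 3–2.
  A vs C: C wins 4–1.
  A vs D: A wins 4–1.
  A vs E: E wins 4–1.
  B vs C: C wins 3–2.
  B vs D: B wins 3–2.
  B vs E: E wins 4–1.
  C vs D: C wins 4–1.
  C vs E: C wins 3–2.
  D vs E: E wins 4–1.
Copeland scores (wins − losses):
  A: 2 − 2 = 0
  B: 1 − 3 = -2
  C: 4 − 0 = 4
  D: 0 − 4 = -4
  E: 3 − 1 = 2
C has the best Copeland score.

C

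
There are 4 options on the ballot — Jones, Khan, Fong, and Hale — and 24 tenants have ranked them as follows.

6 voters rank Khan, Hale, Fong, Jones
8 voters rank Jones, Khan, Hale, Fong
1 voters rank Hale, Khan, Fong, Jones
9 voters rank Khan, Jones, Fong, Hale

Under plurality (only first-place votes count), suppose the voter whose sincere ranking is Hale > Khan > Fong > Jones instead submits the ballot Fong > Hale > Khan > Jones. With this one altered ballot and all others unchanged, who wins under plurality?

First-place totals with the altered ballot: Jones 8, Khan 15, Fong 1, Hale 0.
The winner is unchanged: still Khan.

Khan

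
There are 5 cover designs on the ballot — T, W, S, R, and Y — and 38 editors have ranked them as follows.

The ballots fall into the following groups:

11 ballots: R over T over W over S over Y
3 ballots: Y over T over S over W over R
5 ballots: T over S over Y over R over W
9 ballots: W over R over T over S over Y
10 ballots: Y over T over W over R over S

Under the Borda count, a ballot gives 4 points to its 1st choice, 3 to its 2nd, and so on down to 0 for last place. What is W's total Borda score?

81

Borda scores:
  T: 11·3 + 3·3 + 5·4 + 9·2 + 10·3 = 110
  W: 11·2 + 3·1 + 5·0 + 9·4 + 10·2 = 81
  S: 11·1 + 3·2 + 5·3 + 9·1 + 10·0 = 41
  R: 11·4 + 3·0 + 5·1 + 9·3 + 10·1 = 86
  Y: 11·0 + 3·4 + 5·2 + 9·0 + 10·4 = 62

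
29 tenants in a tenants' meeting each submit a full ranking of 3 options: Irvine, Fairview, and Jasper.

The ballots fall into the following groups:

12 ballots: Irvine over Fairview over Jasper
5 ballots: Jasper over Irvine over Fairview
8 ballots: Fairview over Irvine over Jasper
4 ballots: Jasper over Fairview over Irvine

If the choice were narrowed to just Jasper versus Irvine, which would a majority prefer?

Ballots ranking Jasper above Irvine: 5+4 = 9.
Ballots ranking Irvine above Jasper: 12+8 = 20.
Irvine wins the head-to-head, 20–9.

Irvine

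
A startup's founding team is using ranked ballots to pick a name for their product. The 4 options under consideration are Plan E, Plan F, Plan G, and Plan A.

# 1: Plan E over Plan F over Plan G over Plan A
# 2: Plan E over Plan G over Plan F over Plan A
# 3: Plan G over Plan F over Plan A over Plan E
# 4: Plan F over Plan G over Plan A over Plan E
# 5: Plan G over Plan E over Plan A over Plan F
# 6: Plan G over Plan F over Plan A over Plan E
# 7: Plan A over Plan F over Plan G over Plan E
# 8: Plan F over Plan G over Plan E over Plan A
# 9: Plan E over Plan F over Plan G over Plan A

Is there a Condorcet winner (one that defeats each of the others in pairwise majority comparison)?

Head-to-head results (9 voters total):
Plan E vs Plan F: Plan F wins 5–4.
Plan E vs Plan G: Plan G wins 6–3.
Plan E vs Plan A: Plan E wins 5–4.
Plan F vs Plan G: Plan F wins 5–4.
Plan F vs Plan A: Plan F wins 7–2.
Plan G vs Plan A: Plan G wins 8–1.
Plan F beats each rival — Plan E (5–4), Plan G (5–4), Plan A (7–2) — so Plan F is the Condorcet winner.

Yes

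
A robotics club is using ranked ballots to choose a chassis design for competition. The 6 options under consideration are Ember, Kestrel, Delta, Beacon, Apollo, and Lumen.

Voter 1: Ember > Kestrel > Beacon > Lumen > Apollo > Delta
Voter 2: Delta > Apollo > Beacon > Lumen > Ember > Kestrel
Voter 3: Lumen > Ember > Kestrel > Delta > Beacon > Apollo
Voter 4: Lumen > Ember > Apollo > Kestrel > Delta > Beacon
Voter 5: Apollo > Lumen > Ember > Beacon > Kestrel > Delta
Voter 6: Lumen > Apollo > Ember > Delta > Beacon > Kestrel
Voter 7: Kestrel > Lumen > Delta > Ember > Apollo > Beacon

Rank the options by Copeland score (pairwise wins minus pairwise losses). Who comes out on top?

Pairwise results:
  Ember vs Kestrel: Ember wins 6–1.
  Ember vs Delta: Ember wins 5–2.
  Ember vs Beacon: Ember wins 6–1.
  Ember vs Apollo: Ember wins 4–3.
  Ember vs Lumen: Lumen wins 6–1.
  Kestrel vs Delta: Kestrel wins 5–2.
  Kestrel vs Beacon: Kestrel wins 4–3.
  Kestrel vs Apollo: Apollo wins 4–3.
  Kestrel vs Lumen: Lumen wins 5–2.
  Delta vs Beacon: Delta wins 5–2.
  Delta vs Apollo: Apollo wins 4–3.
  Delta vs Lumen: Lumen wins 6–1.
  Beacon vs Apollo: Apollo wins 5–2.
  Beacon vs Lumen: Lumen wins 5–2.
  Apollo vs Lumen: Lumen wins 5–2.
Copeland scores (wins − losses):
  Ember: 4 − 1 = 3
  Kestrel: 2 − 3 = -1
  Delta: 1 − 4 = -3
  Beacon: 0 − 5 = -5
  Apollo: 3 − 2 = 1
  Lumen: 5 − 0 = 5
Lumen has the best Copeland score.

Lumen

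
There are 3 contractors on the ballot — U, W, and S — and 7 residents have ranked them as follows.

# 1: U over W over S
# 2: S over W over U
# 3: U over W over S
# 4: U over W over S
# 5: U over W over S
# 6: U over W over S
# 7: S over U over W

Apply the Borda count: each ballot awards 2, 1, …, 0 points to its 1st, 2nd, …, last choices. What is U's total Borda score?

11

Borda scores:
  U: 2 + 0 + 2 + 2 + 2 + 2 + 1 = 11
  W: 1 + 1 + 1 + 1 + 1 + 1 + 0 = 6
  S: 0 + 2 + 0 + 0 + 0 + 0 + 2 = 4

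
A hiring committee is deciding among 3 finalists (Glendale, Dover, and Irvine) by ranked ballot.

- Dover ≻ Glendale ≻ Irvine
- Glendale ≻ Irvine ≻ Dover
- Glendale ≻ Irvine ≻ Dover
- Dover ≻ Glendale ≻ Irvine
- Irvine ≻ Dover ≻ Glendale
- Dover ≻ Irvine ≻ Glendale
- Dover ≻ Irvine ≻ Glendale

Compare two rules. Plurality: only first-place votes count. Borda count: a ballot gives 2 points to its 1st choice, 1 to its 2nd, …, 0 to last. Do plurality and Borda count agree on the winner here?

Plurality first-place counts: Glendale 2, Dover 4, Irvine 1 → Dover.
Borda totals: Glendale 6, Dover 9, Irvine 6 → Dover.
The two rules agree on Dover.

Yes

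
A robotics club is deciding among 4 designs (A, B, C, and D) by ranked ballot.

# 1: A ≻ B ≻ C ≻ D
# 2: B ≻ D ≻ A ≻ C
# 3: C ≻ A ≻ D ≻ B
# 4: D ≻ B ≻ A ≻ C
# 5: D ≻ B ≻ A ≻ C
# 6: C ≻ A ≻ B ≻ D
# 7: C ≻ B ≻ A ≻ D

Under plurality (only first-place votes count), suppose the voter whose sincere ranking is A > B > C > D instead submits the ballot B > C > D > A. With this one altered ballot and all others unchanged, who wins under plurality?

C

First-place totals with the altered ballot: A 0, B 2, C 3, D 2.
The winner is unchanged: still C.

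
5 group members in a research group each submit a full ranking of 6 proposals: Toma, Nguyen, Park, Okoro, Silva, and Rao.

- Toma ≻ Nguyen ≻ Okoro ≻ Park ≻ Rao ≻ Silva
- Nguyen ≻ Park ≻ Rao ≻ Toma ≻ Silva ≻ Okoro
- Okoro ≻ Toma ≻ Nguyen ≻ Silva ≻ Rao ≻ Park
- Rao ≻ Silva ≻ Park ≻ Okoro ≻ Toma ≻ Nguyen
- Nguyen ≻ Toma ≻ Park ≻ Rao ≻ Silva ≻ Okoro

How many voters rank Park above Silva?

3

Ballots ranking Park above Silva: 3.
Ballots ranking Silva above Park: 2.
So 3 of 5 voters prefer Park to Silva.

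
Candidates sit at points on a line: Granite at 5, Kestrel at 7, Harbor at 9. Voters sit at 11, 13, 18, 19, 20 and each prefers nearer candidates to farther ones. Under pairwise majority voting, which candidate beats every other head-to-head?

Harbor

With single-peaked preferences on a line, the Condorcet winner is the candidate closest to the median voter.
The median voter (position 18) is closest to Harbor at 9.
Check: Harbor vs Kestrel — voters closer to Harbor: 5 of 5.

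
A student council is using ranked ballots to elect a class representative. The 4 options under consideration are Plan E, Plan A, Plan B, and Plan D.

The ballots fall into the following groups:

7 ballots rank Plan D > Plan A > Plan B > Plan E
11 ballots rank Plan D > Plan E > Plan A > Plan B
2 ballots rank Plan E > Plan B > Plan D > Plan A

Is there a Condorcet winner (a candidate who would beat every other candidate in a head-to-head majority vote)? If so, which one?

Head-to-head results (20 voters total):
Plan E vs Plan A: Plan E wins 13–7.
Plan E vs Plan B: Plan E wins 13–7.
Plan E vs Plan D: Plan D wins 18–2.
Plan A vs Plan B: Plan A wins 18–2.
Plan A vs Plan D: Plan D wins 20–0.
Plan B vs Plan D: Plan D wins 18–2.
Plan D beats each rival — Plan E (18–2), Plan A (20–0), Plan B (18–2) — so Plan D is the Condorcet winner.

Plan D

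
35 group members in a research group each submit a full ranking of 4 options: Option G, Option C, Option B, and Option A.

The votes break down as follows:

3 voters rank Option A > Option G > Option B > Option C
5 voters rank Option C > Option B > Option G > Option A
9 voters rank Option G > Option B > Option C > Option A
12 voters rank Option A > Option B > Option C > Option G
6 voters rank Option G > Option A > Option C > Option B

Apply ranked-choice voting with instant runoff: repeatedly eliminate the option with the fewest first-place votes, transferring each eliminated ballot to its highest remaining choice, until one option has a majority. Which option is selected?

Option G

Round 1: Option G 15, Option A 15, Option C 5, Option B 0. Option B has the fewest and is eliminated.
Round 2: Option G 15, Option A 15, Option C 5. Option C has the fewest and is eliminated.
Round 3: Option G 20, Option A 15. Option G has a majority.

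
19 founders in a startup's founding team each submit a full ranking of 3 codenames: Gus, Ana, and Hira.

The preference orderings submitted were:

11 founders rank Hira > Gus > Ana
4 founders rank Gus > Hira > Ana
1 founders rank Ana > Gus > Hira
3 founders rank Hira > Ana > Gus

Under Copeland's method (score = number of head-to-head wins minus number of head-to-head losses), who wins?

Pairwise results:
  Gus vs Ana: Gus wins 15–4.
  Gus vs Hira: Hira wins 14–5.
  Ana vs Hira: Hira wins 18–1.
Copeland scores (wins − losses):
  Gus: 1 − 1 = 0
  Ana: 0 − 2 = -2
  Hira: 2 − 0 = 2
Hira has the best Copeland score.

Hira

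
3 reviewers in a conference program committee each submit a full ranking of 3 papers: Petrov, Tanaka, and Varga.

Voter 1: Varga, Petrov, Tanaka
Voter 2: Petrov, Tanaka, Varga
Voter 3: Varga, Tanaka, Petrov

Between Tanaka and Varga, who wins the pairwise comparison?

Varga

Ballots ranking Tanaka above Varga: 1.
Ballots ranking Varga above Tanaka: 2.
Varga wins the head-to-head, 2–1.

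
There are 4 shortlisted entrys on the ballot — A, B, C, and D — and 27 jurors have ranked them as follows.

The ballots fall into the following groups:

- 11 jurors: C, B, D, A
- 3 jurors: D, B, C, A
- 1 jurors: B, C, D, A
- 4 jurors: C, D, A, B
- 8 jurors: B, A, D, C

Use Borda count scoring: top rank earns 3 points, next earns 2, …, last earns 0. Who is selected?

Borda scores:
  A: 11·0 + 3·0 + 0 + 4·1 + 8·2 = 20
  B: 11·2 + 3·2 + 3 + 4·0 + 8·3 = 55
  C: 11·3 + 3·1 + 2 + 4·3 + 8·0 = 50
  D: 11·1 + 3·3 + 1 + 4·2 + 8·1 = 37
B has the highest total.

B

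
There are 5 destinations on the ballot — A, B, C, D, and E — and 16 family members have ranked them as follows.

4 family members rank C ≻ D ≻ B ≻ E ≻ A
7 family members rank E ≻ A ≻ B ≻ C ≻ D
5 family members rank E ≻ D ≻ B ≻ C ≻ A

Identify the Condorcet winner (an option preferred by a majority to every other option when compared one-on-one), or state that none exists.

Head-to-head results (16 voters total):
A vs B: B wins 9–7.
A vs C: C wins 9–7.
A vs D: D wins 9–7.
A vs E: E wins 16–0.
B vs C: B wins 12–4.
B vs D: D wins 9–7.
B vs E: E wins 12–4.
C vs D: C wins 11–5.
C vs E: E wins 12–4.
D vs E: E wins 12–4.
E beats each rival — A (16–0), B (12–4), C (12–4), D (12–4) — so E is the Condorcet winner.

E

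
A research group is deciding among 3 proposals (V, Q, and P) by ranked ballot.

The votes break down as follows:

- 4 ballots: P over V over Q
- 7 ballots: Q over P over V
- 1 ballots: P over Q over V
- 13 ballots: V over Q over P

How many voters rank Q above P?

Ballots ranking Q above P: 7+13 = 20.
Ballots ranking P above Q: 4+1 = 5.
So 20 of 25 voters prefer Q to P.

20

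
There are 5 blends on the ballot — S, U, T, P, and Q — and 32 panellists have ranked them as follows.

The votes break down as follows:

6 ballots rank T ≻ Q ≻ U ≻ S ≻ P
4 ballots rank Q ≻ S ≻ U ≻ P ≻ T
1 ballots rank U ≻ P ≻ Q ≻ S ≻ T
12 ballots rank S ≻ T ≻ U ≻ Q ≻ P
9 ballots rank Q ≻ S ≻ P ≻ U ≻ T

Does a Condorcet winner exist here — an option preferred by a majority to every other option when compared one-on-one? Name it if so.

Head-to-head results (32 voters total):
S vs U: S wins 25–7.
S vs T: S wins 26–6.
S vs P: S wins 31–1.
S vs Q: Q wins 20–12.
U vs T: T wins 18–14.
U vs P: U wins 23–9.
U vs Q: Q wins 19–13.
T vs P: T wins 18–14.
T vs Q: T wins 18–14.
P vs Q: Q wins 31–1.
No candidate beats all others: S beats T beats Q beats S, a majority cycle.

None — there is no Condorcet winner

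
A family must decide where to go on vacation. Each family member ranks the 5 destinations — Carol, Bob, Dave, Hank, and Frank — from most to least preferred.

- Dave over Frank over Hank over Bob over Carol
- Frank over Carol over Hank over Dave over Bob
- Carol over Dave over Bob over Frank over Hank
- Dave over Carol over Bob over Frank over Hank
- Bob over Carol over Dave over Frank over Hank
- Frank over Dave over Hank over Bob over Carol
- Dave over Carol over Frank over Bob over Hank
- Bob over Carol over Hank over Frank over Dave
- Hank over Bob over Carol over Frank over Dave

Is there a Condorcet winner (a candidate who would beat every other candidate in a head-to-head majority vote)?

Head-to-head results (9 voters total):
Carol vs Bob: Bob wins 5–4.
Carol vs Dave: Carol wins 5–4.
Carol vs Hank: Carol wins 6–3.
Carol vs Frank: Carol wins 6–3.
Bob vs Dave: Dave wins 6–3.
Bob vs Hank: Bob wins 5–4.
Bob vs Frank: Bob wins 5–4.
Dave vs Hank: Dave wins 6–3.
Dave vs Frank: Dave wins 5–4.
Hank vs Frank: Frank wins 7–2.
No candidate beats all others: Carol beats Dave beats Bob beats Carol, a majority cycle.

No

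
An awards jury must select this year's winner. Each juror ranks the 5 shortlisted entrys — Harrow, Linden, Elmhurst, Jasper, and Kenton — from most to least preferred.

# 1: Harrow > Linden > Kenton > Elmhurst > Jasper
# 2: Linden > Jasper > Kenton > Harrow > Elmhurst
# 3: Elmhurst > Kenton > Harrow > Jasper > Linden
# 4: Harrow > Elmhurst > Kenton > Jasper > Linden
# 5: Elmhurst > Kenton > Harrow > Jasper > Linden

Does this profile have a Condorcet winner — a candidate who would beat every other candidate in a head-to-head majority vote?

No

Head-to-head results (5 voters total):
Harrow vs Linden: Harrow wins 4–1.
Harrow vs Elmhurst: Harrow wins 3–2.
Harrow vs Jasper: Harrow wins 4–1.
Harrow vs Kenton: Kenton wins 3–2.
Linden vs Elmhurst: Elmhurst wins 3–2.
Linden vs Jasper: Jasper wins 3–2.
Linden vs Kenton: Kenton wins 3–2.
Elmhurst vs Jasper: Elmhurst wins 4–1.
Elmhurst vs Kenton: Elmhurst wins 3–2.
Jasper vs Kenton: Kenton wins 4–1.
No candidate beats all others: Harrow beats Elmhurst beats Kenton beats Harrow, a majority cycle.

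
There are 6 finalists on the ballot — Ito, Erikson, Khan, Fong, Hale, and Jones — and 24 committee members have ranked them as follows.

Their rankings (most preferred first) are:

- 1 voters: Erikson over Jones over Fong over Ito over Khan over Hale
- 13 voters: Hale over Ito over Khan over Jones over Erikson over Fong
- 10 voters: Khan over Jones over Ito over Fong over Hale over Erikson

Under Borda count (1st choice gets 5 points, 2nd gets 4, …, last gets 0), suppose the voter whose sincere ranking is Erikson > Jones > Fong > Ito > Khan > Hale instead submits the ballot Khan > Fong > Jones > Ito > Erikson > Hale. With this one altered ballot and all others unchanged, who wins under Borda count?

Borda totals with the altered ballot: Ito 84, Erikson 14, Khan 94, Fong 24, Hale 75, Jones 69.
The winner is unchanged: still Khan.

Khan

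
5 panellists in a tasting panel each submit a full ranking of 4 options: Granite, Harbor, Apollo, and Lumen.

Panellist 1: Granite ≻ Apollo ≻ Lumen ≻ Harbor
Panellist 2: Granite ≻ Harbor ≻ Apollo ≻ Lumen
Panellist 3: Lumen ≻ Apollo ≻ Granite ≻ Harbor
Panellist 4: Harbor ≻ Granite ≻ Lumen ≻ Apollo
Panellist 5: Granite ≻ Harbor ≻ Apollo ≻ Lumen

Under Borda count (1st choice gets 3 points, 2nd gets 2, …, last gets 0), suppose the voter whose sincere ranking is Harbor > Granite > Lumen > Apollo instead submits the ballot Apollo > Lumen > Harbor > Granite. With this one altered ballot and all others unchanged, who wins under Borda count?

Borda totals with the altered ballot: Granite 10, Harbor 5, Apollo 9, Lumen 6.
The winner is unchanged: still Granite.

Granite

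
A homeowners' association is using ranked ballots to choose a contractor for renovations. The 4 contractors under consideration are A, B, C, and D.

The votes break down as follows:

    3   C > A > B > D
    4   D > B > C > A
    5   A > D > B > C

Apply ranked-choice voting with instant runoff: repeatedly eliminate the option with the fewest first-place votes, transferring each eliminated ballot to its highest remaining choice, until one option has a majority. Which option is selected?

A

Round 1: A 5, D 4, C 3, B 0. B has the fewest and is eliminated.
Round 2: A 5, D 4, C 3. C has the fewest and is eliminated.
Round 3: A 8, D 4. A has a majority.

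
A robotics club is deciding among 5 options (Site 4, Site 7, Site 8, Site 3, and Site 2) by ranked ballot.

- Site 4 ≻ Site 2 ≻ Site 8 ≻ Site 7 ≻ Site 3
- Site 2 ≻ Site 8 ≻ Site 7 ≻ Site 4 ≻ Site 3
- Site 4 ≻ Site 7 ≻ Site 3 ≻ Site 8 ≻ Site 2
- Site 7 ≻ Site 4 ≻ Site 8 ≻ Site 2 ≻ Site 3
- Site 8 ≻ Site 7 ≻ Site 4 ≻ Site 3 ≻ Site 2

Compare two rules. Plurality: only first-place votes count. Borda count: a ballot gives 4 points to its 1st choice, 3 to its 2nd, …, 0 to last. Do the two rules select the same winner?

Plurality first-place counts: Site 4 2, Site 7 1, Site 8 1, Site 3 0, Site 2 1 → Site 4.
Borda totals: Site 4 14, Site 7 13, Site 8 12, Site 3 3, Site 2 8 → Site 4.
The two rules agree on Site 4.

Yes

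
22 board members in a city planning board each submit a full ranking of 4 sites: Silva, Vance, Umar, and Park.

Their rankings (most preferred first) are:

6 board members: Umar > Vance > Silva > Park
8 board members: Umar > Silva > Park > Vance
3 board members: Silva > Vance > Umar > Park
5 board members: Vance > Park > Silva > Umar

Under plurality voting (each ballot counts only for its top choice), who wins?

Umar

First-place vote totals:
  Silva: 3
  Vance: 5
  Umar: 14
  Park: 0
Umar has the most first-place votes.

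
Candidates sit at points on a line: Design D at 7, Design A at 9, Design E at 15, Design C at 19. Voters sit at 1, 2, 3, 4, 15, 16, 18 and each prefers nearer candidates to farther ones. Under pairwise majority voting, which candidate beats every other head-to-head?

Design D

With single-peaked preferences on a line, the Condorcet winner is the candidate closest to the median voter.
The median voter (position 4) is closest to Design D at 7.
Check: Design D vs Design A — voters closer to Design D: 4 of 7.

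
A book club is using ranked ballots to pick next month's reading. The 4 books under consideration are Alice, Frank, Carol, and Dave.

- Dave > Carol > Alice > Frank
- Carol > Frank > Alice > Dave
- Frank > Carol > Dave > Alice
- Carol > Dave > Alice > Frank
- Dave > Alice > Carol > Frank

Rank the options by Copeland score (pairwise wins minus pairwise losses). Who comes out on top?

Carol

Pairwise results:
  Alice vs Frank: Alice wins 3–2.
  Alice vs Carol: Carol wins 4–1.
  Alice vs Dave: Dave wins 4–1.
  Frank vs Carol: Carol wins 4–1.
  Frank vs Dave: Dave wins 3–2.
  Carol vs Dave: Carol wins 3–2.
Copeland scores (wins − losses):
  Alice: 1 − 2 = -1
  Frank: 0 − 3 = -3
  Carol: 3 − 0 = 3
  Dave: 2 − 1 = 1
Carol has the best Copeland score.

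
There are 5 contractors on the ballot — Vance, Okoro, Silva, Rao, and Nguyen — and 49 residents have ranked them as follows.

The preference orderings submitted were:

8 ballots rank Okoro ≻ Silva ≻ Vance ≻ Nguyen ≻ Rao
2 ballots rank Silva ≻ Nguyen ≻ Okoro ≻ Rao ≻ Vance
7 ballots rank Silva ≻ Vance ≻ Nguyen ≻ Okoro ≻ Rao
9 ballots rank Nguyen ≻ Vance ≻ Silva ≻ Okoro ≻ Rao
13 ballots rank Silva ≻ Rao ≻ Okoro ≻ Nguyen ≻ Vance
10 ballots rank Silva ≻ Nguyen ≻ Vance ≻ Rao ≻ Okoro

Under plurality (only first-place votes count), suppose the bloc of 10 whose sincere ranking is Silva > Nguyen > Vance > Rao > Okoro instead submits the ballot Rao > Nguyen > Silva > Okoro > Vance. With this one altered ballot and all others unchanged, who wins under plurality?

Silva

First-place totals with the altered ballot: Vance 0, Okoro 8, Silva 22, Rao 10, Nguyen 9.
The winner is unchanged: still Silva.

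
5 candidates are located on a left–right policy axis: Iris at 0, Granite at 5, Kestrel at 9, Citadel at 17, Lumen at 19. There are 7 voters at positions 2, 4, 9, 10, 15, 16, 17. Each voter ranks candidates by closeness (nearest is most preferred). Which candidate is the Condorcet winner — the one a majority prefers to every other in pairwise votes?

Kestrel

With single-peaked preferences on a line, the Condorcet winner is the candidate closest to the median voter.
The median voter (position 10) is closest to Kestrel at 9.
Check: Kestrel vs Iris — voters closer to Kestrel: 5 of 7.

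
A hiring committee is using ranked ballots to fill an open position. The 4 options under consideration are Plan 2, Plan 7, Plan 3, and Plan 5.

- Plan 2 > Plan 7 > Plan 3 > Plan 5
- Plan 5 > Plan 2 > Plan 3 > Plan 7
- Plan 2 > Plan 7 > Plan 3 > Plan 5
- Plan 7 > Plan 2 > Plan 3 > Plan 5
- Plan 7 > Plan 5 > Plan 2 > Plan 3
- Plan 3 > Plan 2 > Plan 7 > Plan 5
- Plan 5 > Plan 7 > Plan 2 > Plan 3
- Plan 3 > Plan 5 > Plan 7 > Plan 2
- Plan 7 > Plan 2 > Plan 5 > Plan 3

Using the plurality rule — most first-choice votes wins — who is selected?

Plan 7

First-place vote totals:
  Plan 2: 2
  Plan 7: 3
  Plan 3: 2
  Plan 5: 2
Plan 7 has the most first-place votes.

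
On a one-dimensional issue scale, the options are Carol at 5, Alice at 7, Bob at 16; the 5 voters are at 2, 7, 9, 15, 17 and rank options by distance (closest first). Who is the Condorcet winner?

With single-peaked preferences on a line, the Condorcet winner is the candidate closest to the median voter.
The median voter (position 9) is closest to Alice at 7.
Check: Alice vs Carol — voters closer to Alice: 4 of 5.

Alice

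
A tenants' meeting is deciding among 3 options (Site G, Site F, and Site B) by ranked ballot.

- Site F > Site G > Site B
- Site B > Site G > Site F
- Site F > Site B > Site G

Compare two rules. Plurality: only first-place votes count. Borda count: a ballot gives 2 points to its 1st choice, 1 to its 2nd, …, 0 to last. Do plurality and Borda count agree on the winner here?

Plurality first-place counts: Site G 0, Site F 2, Site B 1 → Site F.
Borda totals: Site G 2, Site F 4, Site B 3 → Site F.
The two rules agree on Site F.

Yes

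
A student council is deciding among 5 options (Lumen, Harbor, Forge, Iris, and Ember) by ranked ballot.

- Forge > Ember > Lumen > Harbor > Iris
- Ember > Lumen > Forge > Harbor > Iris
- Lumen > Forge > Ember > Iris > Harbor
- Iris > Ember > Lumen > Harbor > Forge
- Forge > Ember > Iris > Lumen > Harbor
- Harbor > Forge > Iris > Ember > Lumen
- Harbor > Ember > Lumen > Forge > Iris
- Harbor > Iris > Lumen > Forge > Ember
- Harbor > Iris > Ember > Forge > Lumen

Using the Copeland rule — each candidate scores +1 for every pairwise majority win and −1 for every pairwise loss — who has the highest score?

Ember

Pairwise results:
  Lumen vs Harbor: Lumen wins 5–4.
  Lumen vs Forge: Lumen wins 5–4.
  Lumen vs Iris: Iris wins 5–4.
  Lumen vs Ember: Ember wins 7–2.
  Harbor vs Forge: Harbor wins 5–4.
  Harbor vs Iris: Harbor wins 6–3.
  Harbor vs Ember: Ember wins 5–4.
  Forge vs Iris: Forge wins 6–3.
  Forge vs Ember: Forge wins 5–4.
  Iris vs Ember: Ember wins 5–4.
Copeland scores (wins − losses):
  Lumen: 2 − 2 = 0
  Harbor: 2 − 2 = 0
  Forge: 2 − 2 = 0
  Iris: 1 − 3 = -2
  Ember: 3 − 1 = 2
Ember has the best Copeland score.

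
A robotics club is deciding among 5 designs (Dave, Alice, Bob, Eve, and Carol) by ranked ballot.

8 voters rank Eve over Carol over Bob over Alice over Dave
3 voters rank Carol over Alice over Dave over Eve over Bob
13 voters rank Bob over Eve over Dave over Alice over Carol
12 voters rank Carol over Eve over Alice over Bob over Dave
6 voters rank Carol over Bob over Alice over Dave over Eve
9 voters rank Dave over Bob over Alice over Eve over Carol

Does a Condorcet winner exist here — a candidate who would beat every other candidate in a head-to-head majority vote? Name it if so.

Head-to-head results (51 voters total):
Dave vs Alice: Alice wins 29–22.
Dave vs Bob: Bob wins 39–12.
Dave vs Eve: Eve wins 33–18.
Dave vs Carol: Carol wins 29–22.
Alice vs Bob: Bob wins 36–15.
Alice vs Eve: Eve wins 33–18.
Alice vs Carol: Carol wins 29–22.
Bob vs Eve: Bob wins 28–23.
Bob vs Carol: Carol wins 29–22.
Eve vs Carol: Eve wins 30–21.
No candidate beats all others: Bob beats Eve beats Carol beats Bob, a majority cycle.

None — there is no Condorcet winner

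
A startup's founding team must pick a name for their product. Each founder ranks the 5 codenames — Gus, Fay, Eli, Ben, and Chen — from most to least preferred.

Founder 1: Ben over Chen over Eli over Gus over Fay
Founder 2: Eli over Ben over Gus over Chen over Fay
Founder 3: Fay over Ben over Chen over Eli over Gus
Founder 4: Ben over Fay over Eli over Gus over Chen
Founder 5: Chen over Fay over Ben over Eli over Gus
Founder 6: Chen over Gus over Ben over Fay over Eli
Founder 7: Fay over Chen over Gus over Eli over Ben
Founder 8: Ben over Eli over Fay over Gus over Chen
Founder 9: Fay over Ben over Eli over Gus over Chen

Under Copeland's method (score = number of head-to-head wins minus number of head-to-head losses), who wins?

Ben

Pairwise results:
  Gus vs Fay: Fay wins 6–3.
  Gus vs Eli: Eli wins 7–2.
  Gus vs Ben: Ben wins 7–2.
  Gus vs Chen: Chen wins 5–4.
  Fay vs Eli: Fay wins 6–3.
  Fay vs Ben: Ben wins 5–4.
  Fay vs Chen: Fay wins 5–4.
  Eli vs Ben: Ben wins 7–2.
  Eli vs Chen: Chen wins 5–4.
  Ben vs Chen: Ben wins 6–3.
Copeland scores (wins − losses):
  Gus: 0 − 4 = -4
  Fay: 3 − 1 = 2
  Eli: 1 − 3 = -2
  Ben: 4 − 0 = 4
  Chen: 2 − 2 = 0
Ben has the best Copeland score.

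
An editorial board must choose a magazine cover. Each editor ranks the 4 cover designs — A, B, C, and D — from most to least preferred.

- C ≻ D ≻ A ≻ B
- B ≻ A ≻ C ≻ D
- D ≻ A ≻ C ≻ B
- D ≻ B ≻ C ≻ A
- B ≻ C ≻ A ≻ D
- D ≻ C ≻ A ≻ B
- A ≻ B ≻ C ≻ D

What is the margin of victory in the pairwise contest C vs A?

1

Ballots ranking C above A: 4.
Ballots ranking A above C: 3.
C wins 4–3, a margin of 1.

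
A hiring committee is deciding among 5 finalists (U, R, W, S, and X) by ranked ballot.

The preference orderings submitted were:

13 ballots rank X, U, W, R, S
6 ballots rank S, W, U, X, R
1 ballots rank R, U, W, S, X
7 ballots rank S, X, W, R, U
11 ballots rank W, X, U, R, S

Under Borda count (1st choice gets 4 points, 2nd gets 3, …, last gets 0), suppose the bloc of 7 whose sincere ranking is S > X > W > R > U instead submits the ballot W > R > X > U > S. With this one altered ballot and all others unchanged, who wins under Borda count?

W

Borda totals with the altered ballot: U 83, R 49, W 118, S 25, X 105.
The switch changes the winner from X to W.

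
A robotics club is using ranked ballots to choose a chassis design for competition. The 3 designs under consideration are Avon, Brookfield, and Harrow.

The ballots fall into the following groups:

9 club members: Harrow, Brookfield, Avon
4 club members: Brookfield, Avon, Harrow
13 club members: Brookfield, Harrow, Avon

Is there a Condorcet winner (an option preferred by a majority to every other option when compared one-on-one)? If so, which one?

Brookfield

Head-to-head results (26 voters total):
Avon vs Brookfield: Brookfield wins 26–0.
Avon vs Harrow: Harrow wins 22–4.
Brookfield vs Harrow: Brookfield wins 17–9.
Brookfield beats each rival — Avon (26–0), Harrow (17–9) — so Brookfield is the Condorcet winner.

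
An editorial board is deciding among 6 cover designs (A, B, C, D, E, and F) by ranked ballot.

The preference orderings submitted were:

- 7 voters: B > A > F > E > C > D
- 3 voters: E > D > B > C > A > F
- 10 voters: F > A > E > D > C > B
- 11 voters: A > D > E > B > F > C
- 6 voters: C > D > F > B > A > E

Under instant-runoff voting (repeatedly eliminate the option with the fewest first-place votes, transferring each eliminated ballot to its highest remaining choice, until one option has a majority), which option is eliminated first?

Round 1: A 11, F 10, B 7, C 6, E 3, D 0. D has the fewest and is eliminated.
Round 2: A 11, F 10, B 7, C 6, E 3. E has the fewest and is eliminated.
Round 3: A 11, B 10, F 10, C 6. C has the fewest and is eliminated.
Round 4: F 16, A 11, B 10. B has the fewest and is eliminated.
Round 5: A 21, F 16. A has a majority.

D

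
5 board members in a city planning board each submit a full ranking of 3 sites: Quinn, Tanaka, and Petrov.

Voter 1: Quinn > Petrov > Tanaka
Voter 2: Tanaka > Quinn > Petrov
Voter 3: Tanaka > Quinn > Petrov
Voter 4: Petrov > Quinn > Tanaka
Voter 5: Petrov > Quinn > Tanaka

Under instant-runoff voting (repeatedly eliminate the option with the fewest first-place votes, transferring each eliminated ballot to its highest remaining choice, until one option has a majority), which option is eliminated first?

Quinn

Round 1: Tanaka 2, Petrov 2, Quinn 1. Quinn has the fewest and is eliminated.
Round 2: Petrov 3, Tanaka 2. Petrov has a majority.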